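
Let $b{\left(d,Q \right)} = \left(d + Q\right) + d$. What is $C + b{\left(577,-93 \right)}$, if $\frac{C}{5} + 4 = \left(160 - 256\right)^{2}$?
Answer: $47121$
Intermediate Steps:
$b{\left(d,Q \right)} = Q + 2 d$ ($b{\left(d,Q \right)} = \left(Q + d\right) + d = Q + 2 d$)
$C = 46060$ ($C = -20 + 5 \left(160 - 256\right)^{2} = -20 + 5 \left(-96\right)^{2} = -20 + 5 \cdot 9216 = -20 + 46080 = 46060$)
$C + b{\left(577,-93 \right)} = 46060 + \left(-93 + 2 \cdot 577\right) = 46060 + \left(-93 + 1154\right) = 46060 + 1061 = 47121$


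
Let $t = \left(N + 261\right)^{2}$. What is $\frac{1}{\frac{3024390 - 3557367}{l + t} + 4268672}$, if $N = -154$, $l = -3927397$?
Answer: $\frac{1305316}{5571966038011} \approx 2.3426 \cdot 10^{-7}$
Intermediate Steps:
$t = 11449$ ($t = \left(-154 + 261\right)^{2} = 107^{2} = 11449$)
$\frac{1}{\frac{3024390 - 3557367}{l + t} + 4268672} = \frac{1}{\frac{3024390 - 3557367}{-3927397 + 11449} + 4268672} = \frac{1}{- \frac{532977}{-3915948} + 4268672} = \frac{1}{\left(-532977\right) \left(- \frac{1}{3915948}\right) + 4268672} = \frac{1}{\frac{177659}{1305316} + 4268672} = \frac{1}{\frac{5571966038011}{1305316}} = \frac{1305316}{5571966038011}$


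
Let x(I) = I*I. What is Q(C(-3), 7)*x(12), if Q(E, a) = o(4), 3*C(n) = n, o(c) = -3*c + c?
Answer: -1152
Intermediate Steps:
o(c) = -2*c
C(n) = n/3
Q(E, a) = -8 (Q(E, a) = -2*4 = -8)
x(I) = I²
Q(C(-3), 7)*x(12) = -8*12² = -8*144 = -1152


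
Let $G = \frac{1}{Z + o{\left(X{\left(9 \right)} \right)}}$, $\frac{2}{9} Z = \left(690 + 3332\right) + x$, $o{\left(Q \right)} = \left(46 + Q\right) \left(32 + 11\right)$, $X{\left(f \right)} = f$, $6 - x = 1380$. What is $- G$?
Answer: $- \frac{1}{14281} \approx -7.0023 \cdot 10^{-5}$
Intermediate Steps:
$x = -1374$ ($x = 6 - 1380 = -1374$)
$o{\left(Q \right)} = 1978 + 43 Q$ ($o{\left(Q \right)} = \left(46 + Q\right) 43 = 1978 + 43 Q$)
$Z = 11916$ ($Z = \frac{9 \left(\left(690 + 3332\right) - 1374\right)}{2} = \frac{9 \left(4022 - 1374\right)}{2} = \frac{9}{2} \cdot 2648 = 11916$)
$G = \frac{1}{14281}$ ($G = \frac{1}{11916 + \left(1978 + 43 \cdot 9\right)} = \frac{1}{11916 + \left(1978 + 387\right)} = \frac{1}{11916 + 2365} = \frac{1}{14281} \approx 7.0023 \cdot 10^{-5}$)
$- G = \left(-1\right) \frac{1}{14281} = - \frac{1}{14281}$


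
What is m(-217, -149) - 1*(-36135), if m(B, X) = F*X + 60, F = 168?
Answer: 11163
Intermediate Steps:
m(B, X) = 60 + 168*X (m(B, X) = 168*X + 60 = 60 + 168*X)
m(-217, -149) - 1*(-36135) = (60 + 168*(-149)) - 1*(-36135) = (60 - 25032) + 36135 = -24972 + 36135 = 11163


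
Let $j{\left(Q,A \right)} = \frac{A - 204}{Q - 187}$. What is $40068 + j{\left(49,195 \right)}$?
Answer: $\frac{1843131}{46} \approx 40068.0$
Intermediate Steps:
$j{\left(Q,A \right)} = \frac{-204 + A}{-187 + Q}$
$40068 + j{\left(49,195 \right)} = 40068 + \frac{-204 + 195}{-187 + 49} = 40068 + \frac{1}{-138} \left(-9\right) = 40068 - - \frac{3}{46} = 40068 + \frac{3}{46} = \frac{1843131}{46}$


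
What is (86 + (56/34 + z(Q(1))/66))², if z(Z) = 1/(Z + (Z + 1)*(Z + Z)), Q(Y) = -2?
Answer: 38689709809/5035536 ≈ 7683.3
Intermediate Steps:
z(Z) = 1/(Z + 2*Z*(1 + Z)) (z(Z) = 1/(Z + (1 + Z)*(2*Z)) = 1/(Z + 2*Z*(1 + Z)))
(86 + (56/34 + z(Q(1))/66))² = (86 + (56/34 + (1/((-2)*(3 + 2*(-2))))/66))² = (86 + (56*(1/34) - 1/(2*(3 - 4))*(1/66)))² = (86 + (28/17 - ½/(-1)*(1/66)))² = (86 + (28/17 - ½*(-1)*(1/66)))² = (86 + (28/17 + (½)*(1/66)))² = (86 + (28/17 + 1/132))² = (86 + 3713/2244)² = (196697/2244)² = 38689709809/5035536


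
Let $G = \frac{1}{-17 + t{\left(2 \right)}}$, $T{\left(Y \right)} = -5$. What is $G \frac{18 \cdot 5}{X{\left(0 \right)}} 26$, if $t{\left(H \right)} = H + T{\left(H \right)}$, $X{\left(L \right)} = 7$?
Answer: $- \frac{117}{7} \approx -16.714$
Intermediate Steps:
$t{\left(H \right)} = -5 + H$ ($t{\left(H \right)} = H - 5 = -5 + H$)
$G = - \frac{1}{20}$ ($G = \frac{1}{-17 + \left(-5 + 2\right)} = \frac{1}{-17 - 3} = \frac{1}{-20} = - \frac{1}{20} \approx -0.05$)
$G \frac{18 \cdot 5}{X{\left(0 \right)}} 26 = - \frac{18 \cdot 5 \cdot \frac{1}{7}}{20} \cdot 26 = - \frac{90 \cdot \frac{1}{7}}{20} \cdot 26 = \left(- \frac{1}{20}\right) \frac{90}{7} \cdot 26 = \left(- \frac{9}{14}\right) 26 = - \frac{117}{7}$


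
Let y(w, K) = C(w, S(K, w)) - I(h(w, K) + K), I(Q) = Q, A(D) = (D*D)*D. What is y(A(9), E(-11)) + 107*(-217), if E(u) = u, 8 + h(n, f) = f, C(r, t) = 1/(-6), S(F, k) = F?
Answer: -139135/6 ≈ -23189.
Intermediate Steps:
C(r, t) = -⅙
h(n, f) = -8 + f
A(D) = D³ (A(D) = D²*D = D³)
y(w, K) = 47/6 - 2*K (y(w, K) = -⅙ - ((-8 + K) + K) = -⅙ - (-8 + 2*K) = -⅙ + (8 - 2*K) = 47/6 - 2*K)
y(A(9), E(-11)) + 107*(-217) = (47/6 - 2*(-11)) + 107*(-217) = (47/6 + 22) - 23219 = 179/6 - 23219 = -139135/6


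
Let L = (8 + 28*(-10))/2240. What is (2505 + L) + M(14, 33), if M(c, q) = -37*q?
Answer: 179743/140 ≈ 1283.9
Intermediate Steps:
L = -17/140 (L = (8 - 280)*(1/2240) = -272*1/2240 = -17/140 ≈ -0.12143)
(2505 + L) + M(14, 33) = (2505 - 17/140) - 37*33 = 350683/140 - 1221 = 179743/140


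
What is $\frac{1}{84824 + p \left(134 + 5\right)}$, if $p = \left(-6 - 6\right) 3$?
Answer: $\frac{1}{79820} \approx 1.2528 \cdot 10^{-5}$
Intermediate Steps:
$p = -36$ ($p = \left(-12\right) 3 = -36$)
$\frac{1}{84824 + p \left(134 + 5\right)} = \frac{1}{84824 - 36 \left(134 + 5\right)} = \frac{1}{84824 - 5004} = \frac{1}{79820}$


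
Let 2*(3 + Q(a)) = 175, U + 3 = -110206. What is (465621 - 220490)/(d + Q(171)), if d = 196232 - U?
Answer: 490262/613051 ≈ 0.79971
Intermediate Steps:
U = -110209 (U = -3 - 110206 = -110209)
Q(a) = 169/2 (Q(a) = -3 + (1/2)*175 = -3 + 175/2 = 169/2)
d = 306441 (d = 196232 - 1*(-110209) = 196232 + 110209 = 306441)
(465621 - 220490)/(d + Q(171)) = (465621 - 220490)/(306441 + 169/2) = 245131/(613051/2) = 245131*(2/613051) = 490262/613051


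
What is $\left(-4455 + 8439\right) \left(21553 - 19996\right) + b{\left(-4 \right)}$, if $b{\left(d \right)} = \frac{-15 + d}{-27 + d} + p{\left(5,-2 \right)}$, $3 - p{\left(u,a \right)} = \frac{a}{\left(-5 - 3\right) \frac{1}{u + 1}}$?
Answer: $\frac{384591587}{62} \approx 6.2031 \cdot 10^{6}$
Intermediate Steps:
$p{\left(u,a \right)} = 3 - a \left(- \frac{1}{8} - \frac{u}{8}\right)$ ($p{\left(u,a \right)} = 3 - \frac{a}{\left(-5 - 3\right) \frac{1}{u + 1}} = 3 - \frac{a}{\left(-8\right) \frac{1}{1 + u}} = 3 - a \left(- \frac{1}{8} - \frac{u}{8}\right)$)
$b{\left(d \right)} = \frac{3}{2} + \frac{-15 + d}{-27 + d}$ ($b{\left(d \right)} = \frac{-15 + d}{-27 + d} + \left(3 + \frac{1}{8} \left(-2\right) + \frac{1}{8} \left(-2\right) 5\right) = \frac{-15 + d}{-27 + d} - - \frac{3}{2} = \frac{-15 + d}{-27 + d} + \frac{3}{2} = \frac{3}{2} + \frac{-15 + d}{-27 + d}$)
$\left(-4455 + 8439\right) \left(21553 - 19996\right) + b{\left(-4 \right)} = \left(-4455 + 8439\right) \left(21553 - 19996\right) + \frac{-111 + 5 \left(-4\right)}{2 \left(-27 - 4\right)} = 3984 \cdot 1557 + \frac{-111 - 20}{2 \left(-31\right)} = 6203088 + \frac{1}{2} \left(- \frac{1}{31}\right) \left(-131\right) = 6203088 + \frac{131}{62} = \frac{384591587}{62}$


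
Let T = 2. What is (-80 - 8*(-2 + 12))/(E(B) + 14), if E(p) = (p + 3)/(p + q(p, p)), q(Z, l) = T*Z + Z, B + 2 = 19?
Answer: -2720/243 ≈ -11.193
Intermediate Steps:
B = 17 (B = -2 + 19 = 17)
q(Z, l) = 3*Z (q(Z, l) = 2*Z + Z = 3*Z)
E(p) = (3 + p)/(4*p) (E(p) = (p + 3)/(p + 3*p) = (3 + p)/((4*p)) = (3 + p)*(1/(4*p)) = (3 + p)/(4*p))
(-80 - 8*(-2 + 12))/(E(B) + 14) = (-80 - 8*(-2 + 12))/((¼)*(3 + 17)/17 + 14) = (-80 - 8*10)/((¼)*(1/17)*20 + 14) = (-80 - 80)/(5/17 + 14) = -160/243/17 = -160*17/243 = -2720/243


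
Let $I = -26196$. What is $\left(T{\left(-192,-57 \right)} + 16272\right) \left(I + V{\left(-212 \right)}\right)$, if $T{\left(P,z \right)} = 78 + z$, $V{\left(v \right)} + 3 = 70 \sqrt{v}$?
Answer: $-426860307 + 2281020 i \sqrt{53} \approx -4.2686 \cdot 10^{8} + 1.6606 \cdot 10^{7} i$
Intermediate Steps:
$V{\left(v \right)} = -3 + 70 \sqrt{v}$
$\left(T{\left(-192,-57 \right)} + 16272\right) \left(I + V{\left(-212 \right)}\right) = \left(\left(78 - 57\right) + 16272\right) \left(-26196 - \left(3 - 70 \sqrt{-212}\right)\right) = \left(21 + 16272\right) \left(-26196 - \left(3 - 70 \cdot 2 i \sqrt{53}\right)\right) = 16293 \left(-26196 - \left(3 - 140 i \sqrt{53}\right)\right) = 16293 \left(-26199 + 140 i \sqrt{53}\right) = -426860307 + 2281020 i \sqrt{53}$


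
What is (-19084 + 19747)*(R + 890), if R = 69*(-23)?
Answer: -462111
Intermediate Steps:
R = -1587
(-19084 + 19747)*(R + 890) = (-19084 + 19747)*(-1587 + 890) = 663*(-697) = -462111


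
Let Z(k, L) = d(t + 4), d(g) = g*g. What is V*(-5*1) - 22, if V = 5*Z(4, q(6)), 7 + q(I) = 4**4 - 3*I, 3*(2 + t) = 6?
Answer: -422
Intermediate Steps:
t = 0 (t = -2 + (1/3)*6 = -2 + 2 = 0)
d(g) = g**2
q(I) = 249 - 3*I (q(I) = -7 + (4**4 - 3*I) = -7 + (256 - 3*I) = 249 - 3*I)
Z(k, L) = 16 (Z(k, L) = (0 + 4)**2 = 4**2 = 16)
V = 80 (V = 5*16 = 80)
V*(-5*1) - 22 = 80*(-5*1) - 22 = 80*(-5) - 22 = -400 - 22 = -422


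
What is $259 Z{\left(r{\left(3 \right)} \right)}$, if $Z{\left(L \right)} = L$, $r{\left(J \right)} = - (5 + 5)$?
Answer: $-2590$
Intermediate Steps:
$r{\left(J \right)} = -10$ ($r{\left(J \right)} = \left(-1\right) 10 = -10$)
$259 Z{\left(r{\left(3 \right)} \right)} = 259 \left(-10\right) = -2590$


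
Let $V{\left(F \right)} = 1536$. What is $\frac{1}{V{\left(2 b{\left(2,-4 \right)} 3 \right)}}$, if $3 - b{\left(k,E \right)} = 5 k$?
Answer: $\frac{1}{1536} \approx 0.00065104$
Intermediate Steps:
$b{\left(k,E \right)} = 3 - 5 k$
$\frac{1}{V{\left(2 b{\left(2,-4 \right)} 3 \right)}} = \frac{1}{1536}$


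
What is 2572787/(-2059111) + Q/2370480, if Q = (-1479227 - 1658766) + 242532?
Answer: -12060815722931/4881081443280 ≈ -2.4709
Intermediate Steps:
Q = -2895461 (Q = -3137993 + 242532 = -2895461)
2572787/(-2059111) + Q/2370480 = 2572787/(-2059111) - 2895461/2370480 = 2572787*(-1/2059111) - 2895461*1/2370480 = -2572787/2059111 - 2895461/2370480 = -12060815722931/4881081443280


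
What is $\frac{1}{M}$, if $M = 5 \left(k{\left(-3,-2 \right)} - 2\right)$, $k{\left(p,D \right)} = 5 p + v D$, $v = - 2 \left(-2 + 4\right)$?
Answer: $- \frac{1}{45} \approx -0.022222$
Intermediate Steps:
$v = -4$ ($v = \left(-2\right) 2 = -4$)
$k{\left(p,D \right)} = - 4 D + 5 p$ ($k{\left(p,D \right)} = 5 p - 4 D = - 4 D + 5 p$)
$M = -45$ ($M = 5 \left(\left(\left(-4\right) \left(-2\right) + 5 \left(-3\right)\right) - 2\right) = 5 \left(\left(8 - 15\right) - 2\right) = 5 \left(-7 - 2\right) = 5 \left(-9\right) = -45$)
$\frac{1}{M} = \frac{1}{-45} = - \frac{1}{45}$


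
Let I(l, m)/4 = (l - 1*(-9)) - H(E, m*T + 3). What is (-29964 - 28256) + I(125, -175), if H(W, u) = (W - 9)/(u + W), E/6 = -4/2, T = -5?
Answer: -24977130/433 ≈ -57684.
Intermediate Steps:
E = -12 (E = 6*(-4/2) = 6*(-4*½) = 6*(-2) = -12)
H(W, u) = (-9 + W)/(W + u)
I(l, m) = 36 + 4*l + 84/(-9 - 5*m) (I(l, m) = 4*((l - 1*(-9)) - (-9 - 12)/(-12 + (m*(-5) + 3))) = 4*((l + 9) - (-21)/(-12 + (-5*m + 3))) = 4*((9 + l) - (-21)/(-12 + (3 - 5*m))) = 4*((9 + l) - (-21)/(-9 - 5*m)) = 4*((9 + l) + 21/(-9 - 5*m)) = 4*(9 + l + 21/(-9 - 5*m)) = 36 + 4*l + 84/(-9 - 5*m))
(-29964 - 28256) + I(125, -175) = (-29964 - 28256) + 4*(-21 + (9 + 125)*(9 + 5*(-175)))/(9 + 5*(-175)) = -58220 + 4*(-21 + 134*(9 - 875))/(9 - 875) = -58220 + 4*(-21 + 134*(-866))/(-866) = -58220 + 4*(-1/866)*(-21 - 116044) = -58220 + 4*(-1/866)*(-116065) = -58220 + 232130/433 = -24977130/433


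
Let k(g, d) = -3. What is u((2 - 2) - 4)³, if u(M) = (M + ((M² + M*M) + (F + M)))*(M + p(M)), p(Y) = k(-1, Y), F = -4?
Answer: -2744000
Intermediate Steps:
p(Y) = -3
u(M) = (-3 + M)*(-4 + 2*M + 2*M²) (u(M) = (M + ((M² + M*M) + (-4 + M)))*(M - 3) = (M + ((M² + M²) + (-4 + M)))*(-3 + M) = (M + (2*M² + (-4 + M)))*(-3 + M) = (M + (-4 + M + 2*M²))*(-3 + M) = (-4 + 2*M + 2*M²)*(-3 + M) = (-3 + M)*(-4 + 2*M + 2*M²))
u((2 - 2) - 4)³ = (12 - 10*((2 - 2) - 4) - 4*((2 - 2) - 4)² + 2*((2 - 2) - 4)³)³ = (12 - 10*(0 - 4) - 4*(0 - 4)² + 2*(0 - 4)³)³ = (12 - 10*(-4) - 4*(-4)² + 2*(-4)³)³ = (12 + 40 - 4*16 + 2*(-64))³ = (12 + 40 - 64 - 128)³ = (-140)³ = -2744000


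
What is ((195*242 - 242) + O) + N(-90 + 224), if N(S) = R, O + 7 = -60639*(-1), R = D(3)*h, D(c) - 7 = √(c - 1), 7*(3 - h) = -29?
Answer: 107630 + 50*√2/7 ≈ 1.0764e+5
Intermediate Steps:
h = 50/7 (h = 3 - ⅐*(-29) = 3 + 29/7 = 50/7 ≈ 7.1429)
D(c) = 7 + √(-1 + c) (D(c) = 7 + √(c - 1) = 7 + √(-1 + c))
R = 50 + 50*√2/7 (R = (7 + √(-1 + 3))*(50/7) = (7 + √2)*(50/7) = 50 + 50*√2/7 ≈ 60.102)
O = 60632 (O = -7 - 60639*(-1) = -7 + 60639 = 60632)
N(S) = 50 + 50*√2/7
((195*242 - 242) + O) + N(-90 + 224) = ((195*242 - 242) + 60632) + (50 + 50*√2/7) = ((47190 - 242) + 60632) + (50 + 50*√2/7) = (46948 + 60632) + (50 + 50*√2/7) = 107580 + (50 + 50*√2/7) = 107630 + 50*√2/7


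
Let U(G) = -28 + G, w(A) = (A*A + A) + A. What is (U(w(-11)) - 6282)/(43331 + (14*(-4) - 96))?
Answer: -6211/43179 ≈ -0.14384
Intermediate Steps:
w(A) = A² + 2*A (w(A) = (A² + A) + A = (A + A²) + A = A² + 2*A)
(U(w(-11)) - 6282)/(43331 + (14*(-4) - 96)) = ((-28 - 11*(2 - 11)) - 6282)/(43331 + (14*(-4) - 96)) = ((-28 - 11*(-9)) - 6282)/(43331 + (-56 - 96)) = ((-28 + 99) - 6282)/(43331 - 152) = (71 - 6282)/43179 = -6211*1/43179 = -6211/43179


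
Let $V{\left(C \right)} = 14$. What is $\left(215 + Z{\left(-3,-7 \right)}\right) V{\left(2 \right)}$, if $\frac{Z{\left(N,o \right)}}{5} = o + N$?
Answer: $2310$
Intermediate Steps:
$Z{\left(N,o \right)} = 5 N + 5 o$ ($Z{\left(N,o \right)} = 5 \left(o + N\right) = 5 \left(N + o\right) = 5 N + 5 o$)
$\left(215 + Z{\left(-3,-7 \right)}\right) V{\left(2 \right)} = \left(215 + \left(5 \left(-3\right) + 5 \left(-7\right)\right)\right) 14 = \left(215 - 50\right) 14 = 165 \cdot 14 = 2310$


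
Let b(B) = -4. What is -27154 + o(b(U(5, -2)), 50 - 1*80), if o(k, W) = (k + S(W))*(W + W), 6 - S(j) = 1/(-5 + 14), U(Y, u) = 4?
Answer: -81802/3 ≈ -27267.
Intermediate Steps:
S(j) = 53/9 (S(j) = 6 - 1/(-5 + 14) = 6 - 1/9 = 6 - 1*⅑ = 6 - ⅑ = 53/9)
o(k, W) = 2*W*(53/9 + k) (o(k, W) = (k + 53/9)*(W + W) = (53/9 + k)*(2*W) = 2*W*(53/9 + k))
-27154 + o(b(U(5, -2)), 50 - 1*80) = -27154 + 2*(50 - 1*80)*(53 + 9*(-4))/9 = -27154 + 2*(50 - 80)*(53 - 36)/9 = -27154 + (2/9)*(-30)*17 = -27154 - 340/3 = -81802/3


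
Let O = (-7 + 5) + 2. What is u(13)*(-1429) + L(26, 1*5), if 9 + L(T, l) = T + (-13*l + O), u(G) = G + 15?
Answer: -40060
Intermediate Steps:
O = 0 (O = -2 + 2 = 0)
u(G) = 15 + G
L(T, l) = -9 + T - 13*l (L(T, l) = -9 + (T + (-13*l + 0)) = -9 + (T - 13*l) = -9 + T - 13*l)
u(13)*(-1429) + L(26, 1*5) = (15 + 13)*(-1429) + (-9 + 26 - 13*5) = 28*(-1429) + (-9 + 26 - 13*5) = -40012 + (-9 + 26 - 65) = -40012 - 48 = -40060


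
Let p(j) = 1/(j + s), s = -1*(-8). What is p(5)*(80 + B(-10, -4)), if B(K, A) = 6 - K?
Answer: 96/13 ≈ 7.3846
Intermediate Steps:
s = 8
p(j) = 1/(8 + j) (p(j) = 1/(j + 8) = 1/(8 + j))
p(5)*(80 + B(-10, -4)) = (80 + (6 - 1*(-10)))/(8 + 5) = (80 + (6 + 10))/13 = (80 + 16)/13 = (1/13)*96 = 96/13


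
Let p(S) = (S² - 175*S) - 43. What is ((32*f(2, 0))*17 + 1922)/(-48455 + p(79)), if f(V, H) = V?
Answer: -1505/28041 ≈ -0.053671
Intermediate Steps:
p(S) = -43 + S² - 175*S
((32*f(2, 0))*17 + 1922)/(-48455 + p(79)) = ((32*2)*17 + 1922)/(-48455 + (-43 + 79² - 175*79)) = (64*17 + 1922)/(-48455 + (-43 + 6241 - 13825)) = (1088 + 1922)/(-48455 - 7627) = 3010/(-56082) = 3010*(-1/56082) = -1505/28041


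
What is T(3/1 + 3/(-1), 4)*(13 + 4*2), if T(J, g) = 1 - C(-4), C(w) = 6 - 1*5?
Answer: 0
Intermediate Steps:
C(w) = 1 (C(w) = 6 - 5 = 1)
T(J, g) = 0 (T(J, g) = 1 - 1*1 = 1 - 1 = 0)
T(3/1 + 3/(-1), 4)*(13 + 4*2) = 0*(13 + 4*2) = 0*(13 + 8) = 0*21 = 0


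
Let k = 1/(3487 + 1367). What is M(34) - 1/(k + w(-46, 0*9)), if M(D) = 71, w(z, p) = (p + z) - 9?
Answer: 18959653/266969 ≈ 71.018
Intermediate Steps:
k = 1/4854 ≈ 0.00020602
w(z, p) = -9 + p + z
M(34) - 1/(k + w(-46, 0*9)) = 71 - 1/(1/4854 + (-9 + 0*9 - 46)) = 71 - 1/(1/4854 + (-9 + 0 - 46)) = 71 - 1/(1/4854 - 55) = 71 - 1/(-266969/4854) = 71 - 1*(-4854/266969) = 71 + 4854/266969 = 18959653/266969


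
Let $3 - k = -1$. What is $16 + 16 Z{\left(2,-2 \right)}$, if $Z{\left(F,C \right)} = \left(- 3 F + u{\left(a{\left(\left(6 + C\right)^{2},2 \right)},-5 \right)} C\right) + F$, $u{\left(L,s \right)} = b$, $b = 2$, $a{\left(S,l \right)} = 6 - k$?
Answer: $-112$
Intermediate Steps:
$k = 4$ ($k = 3 - -1 = 3 + 1 = 4$)
$a{\left(S,l \right)} = 2$ ($a{\left(S,l \right)} = 6 - 4 = 2$)
$u{\left(L,s \right)} = 2$
$Z{\left(F,C \right)} = - 2 F + 2 C$ ($Z{\left(F,C \right)} = \left(- 3 F + 2 C\right) + F = - 2 F + 2 C$)
$16 + 16 Z{\left(2,-2 \right)} = 16 + 16 \left(\left(-2\right) 2 + 2 \left(-2\right)\right) = 16 + 16 \left(-4 - 4\right) = 16 + 16 \left(-8\right) = 16 - 128 = -112$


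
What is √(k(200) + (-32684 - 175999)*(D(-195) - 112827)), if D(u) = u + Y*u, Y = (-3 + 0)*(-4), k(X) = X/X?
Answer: 11*√198959407 ≈ 1.5516e+5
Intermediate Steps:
k(X) = 1
Y = 12 (Y = -3*(-4) = 12)
D(u) = 13*u (D(u) = u + 12*u = 13*u)
√(k(200) + (-32684 - 175999)*(D(-195) - 112827)) = √(1 + (-32684 - 175999)*(13*(-195) - 112827)) = √(1 - 208683*(-2535 - 112827)) = √(1 - 208683*(-115362)) = √(1 + 24074088246) = √24074088247 = 11*√198959407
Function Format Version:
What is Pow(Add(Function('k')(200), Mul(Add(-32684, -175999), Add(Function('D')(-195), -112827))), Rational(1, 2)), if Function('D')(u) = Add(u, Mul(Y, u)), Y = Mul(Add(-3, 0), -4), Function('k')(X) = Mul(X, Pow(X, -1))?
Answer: Mul(11, Pow(198959407, Rational(1, 2))) ≈ 1.5516e+5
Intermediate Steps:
Function('k')(X) = 1
Y = 12 (Y = Mul(-3, -4) = 12)
Function('D')(u) = Mul(13, u) (Function('D')(u) = Add(u, Mul(12, u)) = Mul(13, u))
Pow(Add(Function('k')(200), Mul(Add(-32684, -175999), Add(Function('D')(-195), -112827))), Rational(1, 2)) = Pow(Add(1, Mul(Add(-32684, -175999), Add(Mul(13, -195), -112827))), Rational(1, 2)) = Pow(Add(1, Mul(-208683, Add(-2535, -112827))), Rational(1, 2)) = Pow(Add(1, Mul(-208683, -115362)), Rational(1, 2)) = Pow(Add(1, 24074088246), Rational(1, 2)) = Pow(24074088247, Rational(1, 2)) = Mul(11, Pow(198959407, Rational(1, 2)))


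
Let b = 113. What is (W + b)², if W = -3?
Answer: 12100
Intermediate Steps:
(W + b)² = (-3 + 113)² = 110² = 12100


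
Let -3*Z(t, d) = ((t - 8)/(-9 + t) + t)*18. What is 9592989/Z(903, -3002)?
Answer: -1429355361/808177 ≈ -1768.6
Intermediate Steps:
Z(t, d) = -6*t - 6*(-8 + t)/(-9 + t) (Z(t, d) = -((t - 8)/(-9 + t) + t)*18/3 = -((-8 + t)/(-9 + t) + t)*18/3 = -(t + (-8 + t)/(-9 + t))*18/3 = -(18*t + 18*(-8 + t)/(-9 + t))/3 = -6*t - 6*(-8 + t)/(-9 + t))
9592989/Z(903, -3002) = 9592989/((6*(8 - 1*903² + 8*903)/(-9 + 903))) = 9592989/((6*(8 - 1*815409 + 7224)/894)) = 9592989/((6*(1/894)*(8 - 815409 + 7224))) = 9592989/((6*(1/894)*(-808177))) = 9592989/(-808177/149) = 9592989*(-149/808177) = -1429355361/808177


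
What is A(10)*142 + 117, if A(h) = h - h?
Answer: 117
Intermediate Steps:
A(h) = 0
A(10)*142 + 117 = 0*142 + 117 = 0 + 117 = 117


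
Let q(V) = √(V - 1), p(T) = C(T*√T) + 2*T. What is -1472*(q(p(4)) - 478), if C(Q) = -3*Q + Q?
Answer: 703616 - 4416*I ≈ 7.0362e+5 - 4416.0*I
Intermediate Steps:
C(Q) = -2*Q
p(T) = -2*T^(3/2) + 2*T (p(T) = -2*T*√T + 2*T = -2*T^(3/2) + 2*T)
q(V) = √(-1 + V)
-1472*(q(p(4)) - 478) = -1472*(√(-1 + (-2*4^(3/2) + 2*4)) - 478) = -1472*(√(-1 + (-2*8 + 8)) - 478) = -1472*(√(-1 + (-16 + 8)) - 478) = -1472*(√(-1 - 8) - 478) = -1472*(√(-9) - 478) = -1472*(3*I - 478) = -1472*(-478 + 3*I) = 703616 - 4416*I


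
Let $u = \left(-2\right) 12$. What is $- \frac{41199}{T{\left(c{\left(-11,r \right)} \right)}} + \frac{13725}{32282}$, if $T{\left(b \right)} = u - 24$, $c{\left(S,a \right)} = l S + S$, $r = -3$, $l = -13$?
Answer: $\frac{221774153}{258256} \approx 858.74$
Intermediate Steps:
$u = -24$
$c{\left(S,a \right)} = - 12 S$ ($c{\left(S,a \right)} = - 13 S + S = - 12 S$)
$T{\left(b \right)} = -48$ ($T{\left(b \right)} = -24 - 24 = -48$)
$- \frac{41199}{T{\left(c{\left(-11,r \right)} \right)}} + \frac{13725}{32282} = - \frac{41199}{-48} + \frac{13725}{32282} = \left(-41199\right) \left(- \frac{1}{48}\right) + 13725 \cdot \frac{1}{32282} = \frac{13733}{16} + \frac{13725}{32282} = \frac{221774153}{258256}$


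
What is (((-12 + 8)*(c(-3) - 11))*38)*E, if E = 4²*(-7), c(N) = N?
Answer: -238336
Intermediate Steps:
E = -112 (E = 16*(-7) = -112)
(((-12 + 8)*(c(-3) - 11))*38)*E = (((-12 + 8)*(-3 - 11))*38)*(-112) = (-4*(-14)*38)*(-112) = (56*38)*(-112) = 2128*(-112) = -238336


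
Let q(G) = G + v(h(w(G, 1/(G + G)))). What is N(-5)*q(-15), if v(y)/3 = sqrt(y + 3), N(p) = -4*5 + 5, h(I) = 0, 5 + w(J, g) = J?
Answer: 225 - 45*sqrt(3) ≈ 147.06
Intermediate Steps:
w(J, g) = -5 + J
N(p) = -15 (N(p) = -20 + 5 = -15)
v(y) = 3*sqrt(3 + y) (v(y) = 3*sqrt(y + 3) = 3*sqrt(3 + y))
q(G) = G + 3*sqrt(3) (q(G) = G + 3*sqrt(3 + 0) = G + 3*sqrt(3))
N(-5)*q(-15) = -15*(-15 + 3*sqrt(3)) = 225 - 45*sqrt(3)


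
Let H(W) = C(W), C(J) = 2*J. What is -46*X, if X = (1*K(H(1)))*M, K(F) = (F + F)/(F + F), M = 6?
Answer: -276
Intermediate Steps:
H(W) = 2*W
K(F) = 1 (K(F) = (2*F)/((2*F)) = (2*F)*(1/(2*F)) = 1)
X = 6 (X = (1*1)*6 = 1*6 = 6)
-46*X = -46*6 = -276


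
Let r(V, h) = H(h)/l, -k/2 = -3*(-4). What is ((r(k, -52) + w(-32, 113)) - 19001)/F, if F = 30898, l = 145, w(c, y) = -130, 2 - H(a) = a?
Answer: -2773941/4480210 ≈ -0.61915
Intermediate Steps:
H(a) = 2 - a
k = -24 (k = -(-6)*(-4) = -2*12 = -24)
r(V, h) = 2/145 - h/145 (r(V, h) = (2 - h)/145 = (2 - h)*(1/145) = 2/145 - h/145)
((r(k, -52) + w(-32, 113)) - 19001)/F = (((2/145 - 1/145*(-52)) - 130) - 19001)/30898 = (((2/145 + 52/145) - 130) - 19001)*(1/30898) = ((54/145 - 130) - 19001)*(1/30898) = (-18796/145 - 19001)*(1/30898) = -2773941/145*1/30898 = -2773941/4480210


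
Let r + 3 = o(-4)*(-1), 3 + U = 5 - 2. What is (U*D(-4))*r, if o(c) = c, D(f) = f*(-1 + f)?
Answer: 0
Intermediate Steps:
U = 0 (U = -3 + (5 - 2) = -3 + 3 = 0)
r = 1 (r = -3 - 4*(-1) = -3 + 4 = 1)
(U*D(-4))*r = (0*(-4*(-1 - 4)))*1 = (0*(-4*(-5)))*1 = (0*20)*1 = 0*1 = 0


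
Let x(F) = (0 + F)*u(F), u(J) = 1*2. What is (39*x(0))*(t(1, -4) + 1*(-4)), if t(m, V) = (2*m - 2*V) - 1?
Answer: 0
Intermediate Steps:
u(J) = 2
t(m, V) = -1 - 2*V + 2*m (t(m, V) = (-2*V + 2*m) - 1 = -1 - 2*V + 2*m)
x(F) = 2*F (x(F) = (0 + F)*2 = F*2 = 2*F)
(39*x(0))*(t(1, -4) + 1*(-4)) = (39*(2*0))*((-1 - 2*(-4) + 2*1) + 1*(-4)) = (39*0)*((-1 + 8 + 2) - 4) = 0*(9 - 4) = 0*5 = 0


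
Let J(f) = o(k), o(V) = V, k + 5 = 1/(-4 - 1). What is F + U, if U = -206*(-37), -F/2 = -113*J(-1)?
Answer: 32234/5 ≈ 6446.8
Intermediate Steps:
k = -26/5 (k = -5 + 1/(-4 - 1) = -5 + 1/(-5) = -5 - 1/5 = -26/5 ≈ -5.2000)
J(f) = -26/5
F = -5876/5 (F = -(-226)*(-26)/5 = -2*2938/5 = -5876/5 ≈ -1175.2)
U = 7622
F + U = -5876/5 + 7622 = 32234/5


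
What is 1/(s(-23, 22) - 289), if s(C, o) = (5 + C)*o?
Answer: -1/685 ≈ -0.0014599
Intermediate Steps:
s(C, o) = o*(5 + C)
1/(s(-23, 22) - 289) = 1/(22*(5 - 23) - 289) = 1/(22*(-18) - 289) = 1/(-396 - 289) = 1/(-685) = -1/685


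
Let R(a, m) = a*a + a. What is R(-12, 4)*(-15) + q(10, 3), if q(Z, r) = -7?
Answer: -1987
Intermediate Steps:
R(a, m) = a + a² (R(a, m) = a² + a = a + a²)
R(-12, 4)*(-15) + q(10, 3) = -12*(1 - 12)*(-15) - 7 = -12*(-11)*(-15) - 7 = 132*(-15) - 7 = -1980 - 7 = -1987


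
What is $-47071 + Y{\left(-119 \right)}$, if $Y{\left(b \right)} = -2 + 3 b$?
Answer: $-47430$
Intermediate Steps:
$-47071 + Y{\left(-119 \right)} = -47071 + \left(-2 + 3 \left(-119\right)\right) = -47071 - 359 = -47430$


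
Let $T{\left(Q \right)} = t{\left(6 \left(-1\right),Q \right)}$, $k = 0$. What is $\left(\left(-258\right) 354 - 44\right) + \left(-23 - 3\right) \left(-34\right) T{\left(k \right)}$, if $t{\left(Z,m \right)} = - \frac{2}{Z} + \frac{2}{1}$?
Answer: $- \frac{267940}{3} \approx -89313.0$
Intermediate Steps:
$t{\left(Z,m \right)} = 2 - \frac{2}{Z}$ ($t{\left(Z,m \right)} = - \frac{2}{Z} + 2 \cdot 1 = - \frac{2}{Z} + 2 = 2 - \frac{2}{Z}$)
$T{\left(Q \right)} = \frac{7}{3}$ ($T{\left(Q \right)} = 2 - \frac{2}{6 \left(-1\right)} = 2 - \frac{2}{-6} = 2 - - \frac{1}{3} = 2 + \frac{1}{3} = \frac{7}{3}$)
$\left(\left(-258\right) 354 - 44\right) + \left(-23 - 3\right) \left(-34\right) T{\left(k \right)} = \left(\left(-258\right) 354 - 44\right) + \left(-23 - 3\right) \left(-34\right) \frac{7}{3} = \left(-91332 - 44\right) + \left(-26\right) \left(-34\right) \frac{7}{3} = -91376 + 884 \cdot \frac{7}{3} = -91376 + \frac{6188}{3} = - \frac{267940}{3}$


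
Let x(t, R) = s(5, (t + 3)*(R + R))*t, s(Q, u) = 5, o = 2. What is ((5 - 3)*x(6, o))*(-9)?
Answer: -540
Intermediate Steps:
x(t, R) = 5*t
((5 - 3)*x(6, o))*(-9) = ((5 - 3)*(5*6))*(-9) = (2*30)*(-9) = 60*(-9) = -540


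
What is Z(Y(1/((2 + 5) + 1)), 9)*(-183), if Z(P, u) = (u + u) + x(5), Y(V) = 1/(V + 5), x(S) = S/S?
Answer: -3477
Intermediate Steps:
x(S) = 1
Y(V) = 1/(5 + V)
Z(P, u) = 1 + 2*u (Z(P, u) = (u + u) + 1 = 2*u + 1 = 1 + 2*u)
Z(Y(1/((2 + 5) + 1)), 9)*(-183) = (1 + 2*9)*(-183) = (1 + 18)*(-183) = 19*(-183) = -3477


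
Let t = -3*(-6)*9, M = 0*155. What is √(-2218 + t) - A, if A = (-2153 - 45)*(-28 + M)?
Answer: -61544 + 2*I*√514 ≈ -61544.0 + 45.343*I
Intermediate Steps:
M = 0
A = 61544 (A = (-2153 - 45)*(-28 + 0) = -2198*(-28) = 61544)
t = 162 (t = 18*9 = 162)
√(-2218 + t) - A = √(-2218 + 162) - 1*61544 = √(-2056) - 61544 = 2*I*√514 - 61544 = -61544 + 2*I*√514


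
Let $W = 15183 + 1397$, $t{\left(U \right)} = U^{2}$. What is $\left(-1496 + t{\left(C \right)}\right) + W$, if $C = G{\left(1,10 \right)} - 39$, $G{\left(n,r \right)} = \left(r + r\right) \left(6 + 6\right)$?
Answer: $55485$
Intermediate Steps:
$G{\left(n,r \right)} = 24 r$ ($G{\left(n,r \right)} = 2 r 12 = 24 r$)
$C = 201$ ($C = 24 \cdot 10 - 39 = 240 - 39 = 201$)
$W = 16580$
$\left(-1496 + t{\left(C \right)}\right) + W = \left(-1496 + 201^{2}\right) + 16580 = \left(-1496 + 40401\right) + 16580 = 38905 + 16580 = 55485$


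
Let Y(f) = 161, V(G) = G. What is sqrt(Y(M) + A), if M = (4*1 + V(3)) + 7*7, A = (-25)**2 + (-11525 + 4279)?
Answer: 2*I*sqrt(1615) ≈ 80.374*I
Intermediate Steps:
A = -6621 (A = 625 - 7246 = -6621)
M = 56 (M = (4*1 + 3) + 7*7 = (4 + 3) + 49 = 7 + 49 = 56)
sqrt(Y(M) + A) = sqrt(161 - 6621) = sqrt(-6460) = 2*I*sqrt(1615)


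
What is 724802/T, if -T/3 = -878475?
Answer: 55754/202725 ≈ 0.27502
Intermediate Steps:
T = 2635425 (T = -3*(-878475) = 2635425)
724802/T = 724802/2635425 = 724802*(1/2635425) = 55754/202725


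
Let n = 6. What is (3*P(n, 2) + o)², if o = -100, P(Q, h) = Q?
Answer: 6724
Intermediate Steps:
(3*P(n, 2) + o)² = (3*6 - 100)² = (18 - 100)² = (-82)² = 6724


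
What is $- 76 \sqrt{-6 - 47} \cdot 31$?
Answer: $- 2356 i \sqrt{53} \approx - 17152.0 i$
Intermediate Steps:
$- 76 \sqrt{-6 - 47} \cdot 31 = - 76 \sqrt{-53} \cdot 31 = - 76 i \sqrt{53} \cdot 31 = - 2356 i \sqrt{53}$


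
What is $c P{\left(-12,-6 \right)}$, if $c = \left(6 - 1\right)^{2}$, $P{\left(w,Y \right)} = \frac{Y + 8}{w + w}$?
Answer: $- \frac{25}{12} \approx -2.0833$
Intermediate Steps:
$P{\left(w,Y \right)} = \frac{8 + Y}{2 w}$
$c = 25$ ($c = 5^{2} = 25$)
$c P{\left(-12,-6 \right)} = 25 \frac{8 - 6}{2 \left(-12\right)} = 25 \cdot \frac{1}{2} \left(- \frac{1}{12}\right) 2 = 25 \left(- \frac{1}{12}\right) = - \frac{25}{12}$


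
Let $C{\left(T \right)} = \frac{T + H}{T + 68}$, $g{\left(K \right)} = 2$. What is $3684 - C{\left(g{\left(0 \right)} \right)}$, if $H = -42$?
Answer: $\frac{25792}{7} \approx 3684.6$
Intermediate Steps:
$C{\left(T \right)} = \frac{-42 + T}{68 + T}$ ($C{\left(T \right)} = \frac{T - 42}{T + 68} = \frac{-42 + T}{68 + T}$)
$3684 - C{\left(g{\left(0 \right)} \right)} = 3684 - \frac{-42 + 2}{68 + 2} = 3684 - \frac{1}{70} \left(-40\right) = 3684 - - \frac{4}{7} = 3684 + \frac{4}{7} = \frac{25792}{7}$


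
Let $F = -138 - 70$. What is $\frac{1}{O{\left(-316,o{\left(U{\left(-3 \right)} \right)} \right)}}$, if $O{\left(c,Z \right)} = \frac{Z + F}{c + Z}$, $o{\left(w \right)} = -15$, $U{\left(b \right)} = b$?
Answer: $\frac{331}{223} \approx 1.4843$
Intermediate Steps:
$F = -208$ ($F = -138 - 70 = -208$)
$O{\left(c,Z \right)} = \frac{-208 + Z}{Z + c}$ ($O{\left(c,Z \right)} = \frac{Z - 208}{c + Z} = \frac{-208 + Z}{Z + c}$)
$\frac{1}{O{\left(-316,o{\left(U{\left(-3 \right)} \right)} \right)}} = \frac{1}{\frac{1}{-15 - 316} \left(-208 - 15\right)} = \frac{1}{\frac{1}{-331} \left(-223\right)} = \frac{1}{\left(- \frac{1}{331}\right) \left(-223\right)} = \frac{1}{\frac{223}{331}} = \frac{331}{223}$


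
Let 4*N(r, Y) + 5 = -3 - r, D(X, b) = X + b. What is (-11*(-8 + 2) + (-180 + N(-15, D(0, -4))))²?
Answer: 201601/16 ≈ 12600.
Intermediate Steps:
N(r, Y) = -2 - r/4 (N(r, Y) = -5/4 + (-3 - r)/4 = -5/4 + (-¾ - r/4) = -2 - r/4)
(-11*(-8 + 2) + (-180 + N(-15, D(0, -4))))² = (-11*(-8 + 2) + (-180 + (-2 - ¼*(-15))))² = (-11*(-6) + (-180 + (-2 + 15/4)))² = (66 + (-180 + 7/4))² = (66 - 713/4)² = (-449/4)² = 201601/16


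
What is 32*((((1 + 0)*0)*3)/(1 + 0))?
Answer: 0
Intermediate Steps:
32*((((1 + 0)*0)*3)/(1 + 0)) = 32*(((1*0)*3)/1) = 32*((0*3)*1) = 32*(0*1) = 32*0 = 0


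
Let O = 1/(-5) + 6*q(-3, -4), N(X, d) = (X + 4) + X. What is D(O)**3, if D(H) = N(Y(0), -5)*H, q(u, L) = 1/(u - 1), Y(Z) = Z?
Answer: -39304/125 ≈ -314.43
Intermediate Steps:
N(X, d) = 4 + 2*X (N(X, d) = (4 + X) + X = 4 + 2*X)
q(u, L) = 1/(-1 + u)
O = -17/10 (O = 1/(-5) + 6/(-1 - 3) = -1/5 + 6/(-4) = -1/5 + 6*(-1/4) = -1/5 - 3/2 = -17/10 ≈ -1.7000)
D(H) = 4*H (D(H) = (4 + 2*0)*H = (4 + 0)*H = 4*H)
D(O)**3 = (4*(-17/10))**3 = (-34/5)**3 = -39304/125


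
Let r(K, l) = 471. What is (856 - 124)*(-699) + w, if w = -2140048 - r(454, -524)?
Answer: -2652187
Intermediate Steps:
w = -2140519 (w = -2140048 - 1*471 = -2140048 - 471 = -2140519)
(856 - 124)*(-699) + w = (856 - 124)*(-699) - 2140519 = 732*(-699) - 2140519 = -511668 - 2140519 = -2652187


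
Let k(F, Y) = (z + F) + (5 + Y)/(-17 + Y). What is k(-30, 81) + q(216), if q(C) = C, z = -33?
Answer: 4939/32 ≈ 154.34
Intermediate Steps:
k(F, Y) = -33 + F + (5 + Y)/(-17 + Y) (k(F, Y) = (-33 + F) + (5 + Y)/(-17 + Y) = -33 + F + (5 + Y)/(-17 + Y))
k(-30, 81) + q(216) = (566 - 32*81 - 17*(-30) - 30*81)/(-17 + 81) + 216 = (566 - 2592 + 510 - 2430)/64 + 216 = (1/64)*(-3946) + 216 = -1973/32 + 216 = 4939/32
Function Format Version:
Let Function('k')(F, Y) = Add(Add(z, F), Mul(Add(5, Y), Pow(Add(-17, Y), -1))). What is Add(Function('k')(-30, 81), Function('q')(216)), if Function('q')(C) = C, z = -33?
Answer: Rational(4939, 32) ≈ 154.34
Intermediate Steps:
Function('k')(F, Y) = Add(-33, F, Mul(Pow(Add(-17, Y), -1), Add(5, Y))) (Function('k')(F, Y) = Add(Add(-33, F), Mul(Add(5, Y), Pow(Add(-17, Y), -1))) = Add(Add(-33, F), Mul(Pow(Add(-17, Y), -1), Add(5, Y))) = Add(-33, F, Mul(Pow(Add(-17, Y), -1), Add(5, Y))))
Add(Function('k')(-30, 81), Function('q')(216)) = Add(Mul(Pow(Add(-17, 81), -1), Add(566, Mul(-32, 81), Mul(-17, -30), Mul(-30, 81))), 216) = Add(Mul(Pow(64, -1), Add(566, -2592, 510, -2430)), 216) = Add(Mul(Rational(1, 64), -3946), 216) = Add(Rational(-1973, 32), 216) = Rational(4939, 32)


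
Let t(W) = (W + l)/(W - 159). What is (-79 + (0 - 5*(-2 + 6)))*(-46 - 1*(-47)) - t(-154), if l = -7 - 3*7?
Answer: -31169/313 ≈ -99.581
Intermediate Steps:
l = -28 (l = -7 - 21 = -28)
t(W) = (-28 + W)/(-159 + W) (t(W) = (W - 28)/(W - 159) = (-28 + W)/(-159 + W))
(-79 + (0 - 5*(-2 + 6)))*(-46 - 1*(-47)) - t(-154) = (-79 + (0 - 5*(-2 + 6)))*(-46 - 1*(-47)) - (-28 - 154)/(-159 - 154) = (-79 + (0 - 5*4))*(-46 + 47) - (-182)/(-313) = (-79 + (0 - 20))*1 - (-1)*(-182)/313 = (-79 - 20)*1 - 1*182/313 = -99*1 - 182/313 = -99 - 182/313 = -31169/313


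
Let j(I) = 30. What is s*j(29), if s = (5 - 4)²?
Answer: 30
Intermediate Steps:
s = 1 (s = 1² = 1)
s*j(29) = 1*30 = 30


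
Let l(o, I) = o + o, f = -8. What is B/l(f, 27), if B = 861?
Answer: -861/16 ≈ -53.813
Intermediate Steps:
l(o, I) = 2*o
B/l(f, 27) = 861/((2*(-8))) = 861/(-16) = 861*(-1/16) = -861/16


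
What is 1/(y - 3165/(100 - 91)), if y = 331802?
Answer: 3/994351 ≈ 3.0170e-6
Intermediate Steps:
1/(y - 3165/(100 - 91)) = 1/(331802 - 3165/(100 - 91)) = 1/(331802 - 3165/9) = 1/(331802 - 3165*1/9) = 1/(331802 - 1055/3) = 1/(994351/3) = 3/994351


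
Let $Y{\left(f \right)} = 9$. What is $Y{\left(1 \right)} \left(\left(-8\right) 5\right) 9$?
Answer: $-3240$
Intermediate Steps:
$Y{\left(1 \right)} \left(\left(-8\right) 5\right) 9 = 9 \left(\left(-8\right) 5\right) 9 = 9 \left(-40\right) 9 = \left(-360\right) 9 = -3240$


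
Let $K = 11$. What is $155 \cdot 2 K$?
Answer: $3410$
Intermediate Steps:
$155 \cdot 2 K = 155 \cdot 2 \cdot 11 = 155 \cdot 22 = 3410$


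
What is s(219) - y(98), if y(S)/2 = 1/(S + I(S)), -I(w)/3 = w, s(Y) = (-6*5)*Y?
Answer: -643859/98 ≈ -6570.0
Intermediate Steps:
s(Y) = -30*Y
I(w) = -3*w
y(S) = -1/S (y(S) = 2/(S - 3*S) = 2/((-2*S)) = 2*(-1/(2*S)) = -1/S)
s(219) - y(98) = -30*219 - (-1)/98 = -6570 - (-1)/98 = -6570 - 1*(-1/98) = -6570 + 1/98 = -643859/98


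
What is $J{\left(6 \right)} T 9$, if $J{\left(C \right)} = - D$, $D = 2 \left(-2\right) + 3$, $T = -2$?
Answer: $-18$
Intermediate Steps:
$D = -1$ ($D = -4 + 3 = -1$)
$J{\left(C \right)} = 1$ ($J{\left(C \right)} = \left(-1\right) \left(-1\right) = 1$)
$J{\left(6 \right)} T 9 = 1 \left(-2\right) 9 = \left(-2\right) 9 = -18$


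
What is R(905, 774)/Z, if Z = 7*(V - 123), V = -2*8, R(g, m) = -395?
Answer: 395/973 ≈ 0.40596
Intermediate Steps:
V = -16
Z = -973 (Z = 7*(-16 - 123) = 7*(-139) = -973)
R(905, 774)/Z = -395/(-973) = -395*(-1/973) = 395/973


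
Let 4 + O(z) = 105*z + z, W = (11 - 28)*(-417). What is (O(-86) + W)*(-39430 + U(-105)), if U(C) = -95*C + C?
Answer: 60036360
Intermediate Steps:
U(C) = -94*C
W = 7089 (W = -17*(-417) = 7089)
O(z) = -4 + 106*z (O(z) = -4 + (105*z + z) = -4 + 106*z)
(O(-86) + W)*(-39430 + U(-105)) = ((-4 + 106*(-86)) + 7089)*(-39430 - 94*(-105)) = ((-4 - 9116) + 7089)*(-39430 + 9870) = (-9120 + 7089)*(-29560) = -2031*(-29560) = 60036360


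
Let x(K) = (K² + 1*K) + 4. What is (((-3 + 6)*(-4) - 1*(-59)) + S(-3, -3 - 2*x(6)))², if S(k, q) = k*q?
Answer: 110224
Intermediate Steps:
x(K) = 4 + K + K² (x(K) = (K² + K) + 4 = (K + K²) + 4 = 4 + K + K²)
(((-3 + 6)*(-4) - 1*(-59)) + S(-3, -3 - 2*x(6)))² = (((-3 + 6)*(-4) - 1*(-59)) - 3*(-3 - 2*(4 + 6 + 6²)))² = ((3*(-4) + 59) - 3*(-3 - 2*(4 + 6 + 36)))² = ((-12 + 59) - 3*(-3 - 2*46))² = (47 - 3*(-3 - 92))² = (47 - 3*(-95))² = (47 + 285)² = 332² = 110224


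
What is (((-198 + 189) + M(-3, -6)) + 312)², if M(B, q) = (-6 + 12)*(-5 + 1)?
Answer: 77841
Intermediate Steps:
M(B, q) = -24 (M(B, q) = 6*(-4) = -24)
(((-198 + 189) + M(-3, -6)) + 312)² = (((-198 + 189) - 24) + 312)² = ((-9 - 24) + 312)² = (-33 + 312)² = 279² = 77841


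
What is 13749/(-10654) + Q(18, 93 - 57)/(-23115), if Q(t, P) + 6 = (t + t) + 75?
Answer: -21261787/16417814 ≈ -1.2950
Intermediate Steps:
Q(t, P) = 69 + 2*t (Q(t, P) = -6 + ((t + t) + 75) = -6 + (2*t + 75) = -6 + (75 + 2*t) = 69 + 2*t)
13749/(-10654) + Q(18, 93 - 57)/(-23115) = 13749/(-10654) + (69 + 2*18)/(-23115) = 13749*(-1/10654) + (69 + 36)*(-1/23115) = -13749/10654 + 105*(-1/23115) = -13749/10654 - 7/1541 = -21261787/16417814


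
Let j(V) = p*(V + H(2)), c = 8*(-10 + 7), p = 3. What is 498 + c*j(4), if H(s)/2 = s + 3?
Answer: -510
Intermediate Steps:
H(s) = 6 + 2*s (H(s) = 2*(s + 3) = 2*(3 + s) = 6 + 2*s)
c = -24 (c = 8*(-3) = -24)
j(V) = 30 + 3*V (j(V) = 3*(V + (6 + 2*2)) = 3*(V + (6 + 4)) = 3*(V + 10) = 3*(10 + V) = 30 + 3*V)
498 + c*j(4) = 498 - 24*(30 + 3*4) = 498 - 24*(30 + 12) = 498 - 24*42 = 498 - 1008 = -510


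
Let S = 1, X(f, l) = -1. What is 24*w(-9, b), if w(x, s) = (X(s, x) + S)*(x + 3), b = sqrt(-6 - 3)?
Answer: 0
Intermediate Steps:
b = 3*I (b = sqrt(-9) = 3*I ≈ 3.0*I)
w(x, s) = 0 (w(x, s) = (-1 + 1)*(x + 3) = 0*(3 + x) = 0)
24*w(-9, b) = 24*0 = 0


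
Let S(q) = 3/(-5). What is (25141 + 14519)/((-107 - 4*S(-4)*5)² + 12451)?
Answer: 9915/5369 ≈ 1.8467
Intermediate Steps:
S(q) = -⅗ (S(q) = 3*(-⅕) = -⅗)
(25141 + 14519)/((-107 - 4*S(-4)*5)² + 12451) = (25141 + 14519)/((-107 - 4*(-⅗)*5)² + 12451) = 39660/((-107 + (12/5)*5)² + 12451) = 39660/((-107 + 12)² + 12451) = 39660/((-95)² + 12451) = 39660/(9025 + 12451) = 39660/21476 = 39660*(1/21476) = 9915/5369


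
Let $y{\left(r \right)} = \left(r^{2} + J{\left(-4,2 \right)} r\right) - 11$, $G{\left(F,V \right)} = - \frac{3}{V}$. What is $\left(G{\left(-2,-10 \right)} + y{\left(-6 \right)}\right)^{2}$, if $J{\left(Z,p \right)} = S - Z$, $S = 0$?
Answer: $\frac{169}{100} \approx 1.69$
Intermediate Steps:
$J{\left(Z,p \right)} = - Z$ ($J{\left(Z,p \right)} = 0 - Z = - Z$)
$y{\left(r \right)} = -11 + r^{2} + 4 r$ ($y{\left(r \right)} = \left(r^{2} + \left(-1\right) \left(-4\right) r\right) - 11 = \left(r^{2} + 4 r\right) - 11 = -11 + r^{2} + 4 r$)
$\left(G{\left(-2,-10 \right)} + y{\left(-6 \right)}\right)^{2} = \left(- \frac{3}{-10} + \left(-11 + \left(-6\right)^{2} + 4 \left(-6\right)\right)\right)^{2} = \left(\left(-3\right) \left(- \frac{1}{10}\right) - -1\right)^{2} = \left(\frac{3}{10} + 1\right)^{2} = \left(\frac{13}{10}\right)^{2} = \frac{169}{100}$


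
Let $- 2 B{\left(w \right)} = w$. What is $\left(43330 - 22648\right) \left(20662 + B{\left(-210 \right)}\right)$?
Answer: $429503094$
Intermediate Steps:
$B{\left(w \right)} = - \frac{w}{2}$
$\left(43330 - 22648\right) \left(20662 + B{\left(-210 \right)}\right) = \left(43330 - 22648\right) \left(20662 - -105\right) = \left(43330 - 22648\right) \left(20662 + 105\right) = \left(43330 - 22648\right) 20767 = 20682 \cdot 20767 = 429503094$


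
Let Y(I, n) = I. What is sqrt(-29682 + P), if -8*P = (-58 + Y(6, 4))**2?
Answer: 2*I*sqrt(7505) ≈ 173.26*I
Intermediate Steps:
P = -338 (P = -(-58 + 6)**2/8 = -1/8*(-52)**2 = -1/8*2704 = -338)
sqrt(-29682 + P) = sqrt(-29682 - 338) = sqrt(-30020) = 2*I*sqrt(7505)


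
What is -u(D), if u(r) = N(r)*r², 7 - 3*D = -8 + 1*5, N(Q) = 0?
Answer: 0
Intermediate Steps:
D = 10/3 (D = 7/3 - (-8 + 1*5)/3 = 7/3 - (-8 + 5)/3 = 7/3 - ⅓*(-3) = 7/3 + 1 = 10/3 ≈ 3.3333)
u(r) = 0 (u(r) = 0*r² = 0)
-u(D) = -1*0 = 0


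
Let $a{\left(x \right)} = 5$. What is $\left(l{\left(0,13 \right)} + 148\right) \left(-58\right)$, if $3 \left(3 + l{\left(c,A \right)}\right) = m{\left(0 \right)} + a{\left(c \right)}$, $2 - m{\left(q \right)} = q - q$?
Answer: $- \frac{25636}{3} \approx -8545.3$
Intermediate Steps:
$m{\left(q \right)} = 2$ ($m{\left(q \right)} = 2 - \left(q - q\right) = 2 - 0 = 2 + 0 = 2$)
$l{\left(c,A \right)} = - \frac{2}{3}$ ($l{\left(c,A \right)} = -3 + \frac{2 + 5}{3} = -3 + \frac{1}{3} \cdot 7 = -3 + \frac{7}{3} = - \frac{2}{3}$)
$\left(l{\left(0,13 \right)} + 148\right) \left(-58\right) = \left(- \frac{2}{3} + 148\right) \left(-58\right) = \frac{442}{3} \left(-58\right) = - \frac{25636}{3}$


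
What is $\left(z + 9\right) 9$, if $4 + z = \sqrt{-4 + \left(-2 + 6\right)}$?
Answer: $45$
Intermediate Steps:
$z = -4$ ($z = -4 + \sqrt{-4 + \left(-2 + 6\right)} = -4 + \sqrt{-4 + 4} = -4 + \sqrt{0} = -4 + 0 = -4$)
$\left(z + 9\right) 9 = \left(-4 + 9\right) 9 = 5 \cdot 9 = 45$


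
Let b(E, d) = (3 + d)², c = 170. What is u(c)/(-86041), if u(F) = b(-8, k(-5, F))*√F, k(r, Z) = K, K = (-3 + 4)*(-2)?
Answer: -√170/86041 ≈ -0.00015154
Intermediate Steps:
K = -2 (K = 1*(-2) = -2)
k(r, Z) = -2
u(F) = √F (u(F) = (3 - 2)²*√F = 1²*√F = 1*√F = √F)
u(c)/(-86041) = √170/(-86041) = √170*(-1/86041) = -√170/86041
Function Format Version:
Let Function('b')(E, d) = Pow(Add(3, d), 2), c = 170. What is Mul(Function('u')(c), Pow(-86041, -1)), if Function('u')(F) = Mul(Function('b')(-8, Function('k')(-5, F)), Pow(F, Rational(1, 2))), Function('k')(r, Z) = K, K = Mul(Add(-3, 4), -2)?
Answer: Mul(Rational(-1, 86041), Pow(170, Rational(1, 2))) ≈ -0.00015154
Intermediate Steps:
K = -2 (K = Mul(1, -2) = -2)
Function('k')(r, Z) = -2
Function('u')(F) = Pow(F, Rational(1, 2)) (Function('u')(F) = Mul(Pow(Add(3, -2), 2), Pow(F, Rational(1, 2))) = Mul(Pow(1, 2), Pow(F, Rational(1, 2))) = Mul(1, Pow(F, Rational(1, 2))) = Pow(F, Rational(1, 2)))
Mul(Function('u')(c), Pow(-86041, -1)) = Mul(Pow(170, Rational(1, 2)), Pow(-86041, -1)) = Mul(Pow(170, Rational(1, 2)), Rational(-1, 86041)) = Mul(Rational(-1, 86041), Pow(170, Rational(1, 2)))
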